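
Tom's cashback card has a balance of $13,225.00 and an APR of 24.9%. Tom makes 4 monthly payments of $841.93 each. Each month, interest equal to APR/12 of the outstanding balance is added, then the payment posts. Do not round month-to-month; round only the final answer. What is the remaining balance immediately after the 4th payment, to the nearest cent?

$10,883.32

Monthly rate r = 24.9%/12 = 2.075% = 0.02075.
Each month: B ← B·(1+r) − $841.93.
Month 1: interest $274.42; balance after payment $12,657.49.
Month 2: interest $262.64; balance after payment $12,078.20.
Month 3: interest $250.62; balance after payment $11,486.89.
Month 4: interest $238.35; balance after payment $10,883.32.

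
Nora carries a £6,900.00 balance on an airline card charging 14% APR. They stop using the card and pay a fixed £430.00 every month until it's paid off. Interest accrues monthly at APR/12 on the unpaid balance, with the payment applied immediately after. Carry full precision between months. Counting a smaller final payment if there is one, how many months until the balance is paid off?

Monthly rate r = 14%/12 = 1.16667% = 0.0116667.
Recurrence: B ← B·(1+r) − £430.00.
Month 1: interest £80.50; balance after payment £6,550.50.
Month 2: interest £76.42; balance after payment £6,196.92.
Closed form: n = −ln(1 − rB₀/P)/ln(1+r) = −ln(0.81279)/ln(1.01167) ≈ 17.870, so the balance reaches zero during payment 18.

18 payments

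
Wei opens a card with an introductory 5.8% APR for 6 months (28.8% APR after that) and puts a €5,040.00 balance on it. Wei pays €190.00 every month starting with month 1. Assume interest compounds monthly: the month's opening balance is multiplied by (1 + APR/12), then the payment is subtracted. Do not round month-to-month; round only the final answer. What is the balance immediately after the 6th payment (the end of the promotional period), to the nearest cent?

€4,034.07

Promo months 1–6 at r₀ = 5.8%/12 = 0.00483333; months 7+ at r₁ = 28.8%/12 = 0.024.
After month 6: iterate B ← B·(1+r₀) − €190.00 for 6 months → €4,034.07.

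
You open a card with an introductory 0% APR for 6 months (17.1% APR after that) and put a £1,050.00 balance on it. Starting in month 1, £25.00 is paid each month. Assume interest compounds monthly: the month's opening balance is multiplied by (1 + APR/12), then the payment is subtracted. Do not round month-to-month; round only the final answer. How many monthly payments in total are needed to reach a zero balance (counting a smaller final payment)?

57 payments

Promo months 1–6 at r₀ = 0%/12 = 0; months 7+ at r₁ = 17.1%/12 = 0.01425.
After month 6 (no interest yet): B = £1,050.00 − 6·£25.00 = £900.00.
Then at r₁ with £25.00/mo: n₂ = −ln(1 − r₁·B/P)/ln(1+r₁) ≈ 50.85 → 51 more payments.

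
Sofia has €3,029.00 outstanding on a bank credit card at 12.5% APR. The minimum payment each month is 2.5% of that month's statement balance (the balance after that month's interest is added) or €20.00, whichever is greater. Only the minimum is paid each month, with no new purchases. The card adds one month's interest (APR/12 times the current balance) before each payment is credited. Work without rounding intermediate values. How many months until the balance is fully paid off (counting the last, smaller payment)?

142 months

Monthly rate r = 12.5%/12 = 1.04167% = 0.0104167.
While 2.5% of the post-interest balance exceeds €20.00, each month B ← (B·(1+r))·(1 − 0.025), i.e. B shrinks by the factor (1+r)·0.975 = 0.98516.
This holds for months 1–90. Entering month 91 the balance is €788.42; 2.5% of the post-interest balance is now below €20.00, so the flat €20.00 minimum applies from here.
From month 91 a fixed €20.00 at rate r clears €788.42 in 52 more payments. Total: 90 + 52 = 142 months.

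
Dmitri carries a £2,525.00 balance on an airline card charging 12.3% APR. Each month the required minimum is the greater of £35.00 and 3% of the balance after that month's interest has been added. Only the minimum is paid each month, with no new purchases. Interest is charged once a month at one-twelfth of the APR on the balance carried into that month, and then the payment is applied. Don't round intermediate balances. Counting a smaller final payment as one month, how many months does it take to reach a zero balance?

80 months

Monthly rate r = 12.3%/12 = 1.025% = 0.01025.
While 3% of the post-interest balance exceeds £35.00, each month B ← (B·(1+r))·(1 − 0.03), i.e. B shrinks by the factor (1+r)·0.97 = 0.97994.
This holds for months 1–39. Entering month 40 the balance is £1,145.74; 3% of the post-interest balance is now below £35.00, so the flat £35.00 minimum applies from here.
From month 40 a fixed £35.00 at rate r clears £1,145.74 in 41 more payments. Total: 39 + 41 = 80 months.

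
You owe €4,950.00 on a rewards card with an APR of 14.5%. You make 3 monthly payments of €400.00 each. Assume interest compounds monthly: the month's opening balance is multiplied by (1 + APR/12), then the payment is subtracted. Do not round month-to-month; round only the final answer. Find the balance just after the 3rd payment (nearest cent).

Monthly rate r = 14.5%/12 = 1.20833% = 0.0120833.
Each month: B ← B·(1+r) − €400.00.
Month 1: interest €59.81; balance after payment €4,609.81.
Month 2: interest €55.70; balance after payment €4,265.51.
Month 3: interest €51.54; balance after payment €3,917.06.

€3,917.06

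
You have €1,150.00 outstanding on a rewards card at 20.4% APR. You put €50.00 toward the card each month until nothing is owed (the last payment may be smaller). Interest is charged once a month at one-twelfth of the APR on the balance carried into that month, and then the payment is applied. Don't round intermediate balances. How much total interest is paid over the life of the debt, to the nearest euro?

€321

Monthly rate r = 20.4%/12 = 1.7% = 0.017.
Payoff takes n = ⌈−ln(1 − rB₀/P)/ln(1+r)⌉ = ⌈29.420⌉ = 30 payments; the last is €21.10.
Total paid = 29·€50.00 + €21.10 = €1,471.10.
Total interest = total paid − principal = €1,471.10 − €1,150.00 = €321.10.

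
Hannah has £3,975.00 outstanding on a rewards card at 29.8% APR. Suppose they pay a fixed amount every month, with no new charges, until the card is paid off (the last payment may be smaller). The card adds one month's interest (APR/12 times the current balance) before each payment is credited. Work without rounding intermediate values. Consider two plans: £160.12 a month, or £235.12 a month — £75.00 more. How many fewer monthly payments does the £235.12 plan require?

Monthly rate r = 29.8%/12 = 2.48333% = 0.0248333.
At £160.12/mo: n = ⌈−ln(1 − rB₀/P)/ln(1+r)⌉ = 40 payments (last £11.37); total interest = total paid − £3,975.00 = £2,281.05.
At £235.12/mo: 23 payments (last £46.36); total interest £1,244.00.
Payments saved = 40 − 23 = 17.

17 fewer payments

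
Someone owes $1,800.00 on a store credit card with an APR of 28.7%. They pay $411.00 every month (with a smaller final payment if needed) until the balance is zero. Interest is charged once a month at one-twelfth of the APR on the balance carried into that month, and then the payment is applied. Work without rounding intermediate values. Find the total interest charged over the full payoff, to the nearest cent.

Monthly rate r = 28.7%/12 = 2.39167% = 0.0239167.
Payoff takes n = ⌈−ln(1 − rB₀/P)/ln(1+r)⌉ = ⌈4.681⌉ = 5 payments; the last is $281.12.
Total paid = 4·$411.00 + $281.12 = $1,925.12.
Total interest = total paid − principal = $1,925.12 − $1,800.00 = $125.12.

$125.12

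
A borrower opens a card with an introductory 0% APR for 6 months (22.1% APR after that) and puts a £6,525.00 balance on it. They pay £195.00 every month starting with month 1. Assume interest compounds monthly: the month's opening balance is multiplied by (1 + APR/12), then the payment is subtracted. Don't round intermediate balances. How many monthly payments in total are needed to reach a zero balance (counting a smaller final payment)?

45 months

Promo months 1–6 at r₀ = 0%/12 = 0; months 7+ at r₁ = 22.1%/12 = 0.0184167.
After month 6 (no interest yet): B = £6,525.00 − 6·£195.00 = £5,355.00.
Then at r₁ with £195.00/mo: n₂ = −ln(1 − r₁·B/P)/ln(1+r₁) ≈ 38.62 → 39 more payments.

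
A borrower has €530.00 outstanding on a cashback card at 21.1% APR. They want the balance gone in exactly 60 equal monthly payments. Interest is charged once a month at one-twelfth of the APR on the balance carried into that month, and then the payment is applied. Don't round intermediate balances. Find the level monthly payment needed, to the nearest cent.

Monthly rate r = 21.1%/12 = 1.75833% = 0.0175833.
Level-payment amortization: P = B₀·r / (1 − (1+r)^(−n)) = 530.00·0.0175833 / (1 − 1.01758^(−60)).
Denominator 1 − (1+r)^(−60) = 0.648600703.
P = 9.31917 / 0.648600703 ≈ 14.37.

€14.37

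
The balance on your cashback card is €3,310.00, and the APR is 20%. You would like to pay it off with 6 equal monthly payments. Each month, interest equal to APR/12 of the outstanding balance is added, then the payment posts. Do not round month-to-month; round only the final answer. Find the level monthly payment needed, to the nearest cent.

€584.29

Monthly rate r = 20%/12 = 1.66667% = 0.0166667.
Level-payment amortization: P = B₀·r / (1 − (1+r)^(−n)) = 3310.00·0.0166667 / (1 − 1.01667^(−6)).
Denominator 1 − (1+r)^(−6) = 0.0944165182.
P = 55.1667 / 0.0944165182 ≈ 584.29.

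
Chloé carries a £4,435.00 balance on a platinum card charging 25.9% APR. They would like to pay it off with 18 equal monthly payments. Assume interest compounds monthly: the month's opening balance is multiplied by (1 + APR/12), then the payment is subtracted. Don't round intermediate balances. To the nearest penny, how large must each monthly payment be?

Monthly rate r = 25.9%/12 = 2.15833% = 0.0215833.
Level-payment amortization: P = B₀·r / (1 − (1+r)^(−n)) = 4435.00·0.0215833 / (1 − 1.02158^(−18)).
Denominator 1 − (1+r)^(−18) = 0.319118369.
P = 95.7221 / 0.319118369 ≈ 299.96.

£299.96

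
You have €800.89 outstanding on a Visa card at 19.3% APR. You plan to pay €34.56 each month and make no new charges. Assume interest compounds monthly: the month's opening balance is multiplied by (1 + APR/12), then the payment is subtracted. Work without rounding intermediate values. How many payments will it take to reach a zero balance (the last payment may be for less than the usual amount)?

30 months

Monthly rate r = 19.3%/12 = 1.60833% = 0.0160833.
Recurrence: B ← B·(1+r) − €34.56.
Month 1: interest €12.88; balance after payment €779.21.
Month 2: interest €12.53; balance after payment €757.18.
Closed form: n = −ln(1 − rB₀/P)/ln(1+r) = −ln(0.62729)/ln(1.01608) ≈ 29.229, so the balance reaches zero during payment 30.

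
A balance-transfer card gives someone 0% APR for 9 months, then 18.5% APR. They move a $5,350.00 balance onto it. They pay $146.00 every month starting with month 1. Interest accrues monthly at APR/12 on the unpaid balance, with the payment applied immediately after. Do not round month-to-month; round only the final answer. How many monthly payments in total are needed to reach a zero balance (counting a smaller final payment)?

46 payments

Promo months 1–9 at r₀ = 0%/12 = 0; months 10+ at r₁ = 18.5%/12 = 0.0154167.
After month 9 (no interest yet): B = $5,350.00 − 9·$146.00 = $4,036.00.
Then at r₁ with $146.00/mo: n₂ = −ln(1 − r₁·B/P)/ln(1+r₁) ≈ 36.31 → 37 more payments.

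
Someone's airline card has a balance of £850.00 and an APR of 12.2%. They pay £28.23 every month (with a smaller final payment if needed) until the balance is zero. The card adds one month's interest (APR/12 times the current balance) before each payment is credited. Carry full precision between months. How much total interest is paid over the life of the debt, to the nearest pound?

Monthly rate r = 12.2%/12 = 1.01667% = 0.0101667.
Payoff takes n = ⌈−ln(1 − rB₀/P)/ln(1+r)⌉ = ⌈36.128⌉ = 37 payments; the last is £3.64.
Total paid = 36·£28.23 + £3.64 = £1,019.92.
Total interest = total paid − principal = £1,019.92 − £850.00 = £169.92.

£170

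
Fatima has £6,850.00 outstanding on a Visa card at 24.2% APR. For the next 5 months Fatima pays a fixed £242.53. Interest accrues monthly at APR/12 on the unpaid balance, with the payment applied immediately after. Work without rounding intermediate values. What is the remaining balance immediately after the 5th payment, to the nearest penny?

Monthly rate r = 24.2%/12 = 2.01667% = 0.0201667.
Each month: B ← B·(1+r) − £242.53.
Month 1: interest £138.14; balance after payment £6,745.61.
Month 2: interest £136.04; balance after payment £6,639.12.
Month 3: interest £133.89; balance after payment £6,530.48.
Month 4: interest £131.70; balance after payment £6,419.65.
Month 5: interest £129.46; balance after payment £6,306.58.

£6,306.58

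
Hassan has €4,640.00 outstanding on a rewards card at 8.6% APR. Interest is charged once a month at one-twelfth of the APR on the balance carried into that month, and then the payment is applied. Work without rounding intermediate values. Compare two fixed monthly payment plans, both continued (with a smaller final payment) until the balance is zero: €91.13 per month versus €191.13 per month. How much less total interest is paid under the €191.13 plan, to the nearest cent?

Monthly rate r = 8.6%/12 = 0.716667% = 0.00716667.
At €91.13/mo: n = ⌈−ln(1 − rB₀/P)/ln(1+r)⌉ = 64 payments (last €52.18); total interest = total paid − €4,640.00 = €1,153.37.
At €191.13/mo: 27 payments (last €146.55); total interest €475.93.
Interest saved = €1,153.37 − €475.93 = €677.44.

€677.44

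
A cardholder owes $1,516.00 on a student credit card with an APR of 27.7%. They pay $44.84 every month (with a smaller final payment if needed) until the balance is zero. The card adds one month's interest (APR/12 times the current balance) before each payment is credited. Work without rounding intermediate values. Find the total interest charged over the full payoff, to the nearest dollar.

$1,463

Monthly rate r = 27.7%/12 = 2.30833% = 0.0230833.
Payoff takes n = ⌈−ln(1 − rB₀/P)/ln(1+r)⌉ = ⌈66.433⌉ = 67 payments; the last is $19.55.
Total paid = 66·$44.84 + $19.55 = $2,978.99.
Total interest = total paid − principal = $2,978.99 − $1,516.00 = $1,462.99.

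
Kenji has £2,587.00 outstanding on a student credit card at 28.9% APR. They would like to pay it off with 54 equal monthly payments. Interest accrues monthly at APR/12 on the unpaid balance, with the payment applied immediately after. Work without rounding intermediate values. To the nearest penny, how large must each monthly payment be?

Monthly rate r = 28.9%/12 = 2.40833% = 0.0240833.
Level-payment amortization: P = B₀·r / (1 − (1+r)^(−n)) = 2587.00·0.0240833 / (1 − 1.02408^(−54)).
Denominator 1 − (1+r)^(−54) = 0.723373426.
P = 62.3036 / 0.723373426 ≈ 86.13.

£86.13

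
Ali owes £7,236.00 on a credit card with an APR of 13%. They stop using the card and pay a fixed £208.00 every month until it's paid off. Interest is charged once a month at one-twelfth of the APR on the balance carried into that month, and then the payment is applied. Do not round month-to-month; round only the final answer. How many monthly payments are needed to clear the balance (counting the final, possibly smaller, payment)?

Monthly rate r = 13%/12 = 1.08333% = 0.0108333.
Recurrence: B ← B·(1+r) − £208.00.
Month 1: interest £78.39; balance after payment £7,106.39.
Month 2: interest £76.99; balance after payment £6,975.38.
Closed form: n = −ln(1 − rB₀/P)/ln(1+r) = −ln(0.62312)/ln(1.01083) ≈ 43.898, so the balance reaches zero during payment 44.

44 payments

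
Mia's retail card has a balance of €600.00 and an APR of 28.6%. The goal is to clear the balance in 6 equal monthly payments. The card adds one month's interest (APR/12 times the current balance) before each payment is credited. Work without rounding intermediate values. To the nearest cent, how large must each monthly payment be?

Monthly rate r = 28.6%/12 = 2.38333% = 0.0238333.
Level-payment amortization: P = B₀·r / (1 − (1+r)^(−n)) = 600.00·0.0238333 / (1 − 1.02383^(−6)).
Denominator 1 − (1+r)^(−6) = 0.131790746.
P = 14.3 / 0.131790746 ≈ 108.51.

€108.51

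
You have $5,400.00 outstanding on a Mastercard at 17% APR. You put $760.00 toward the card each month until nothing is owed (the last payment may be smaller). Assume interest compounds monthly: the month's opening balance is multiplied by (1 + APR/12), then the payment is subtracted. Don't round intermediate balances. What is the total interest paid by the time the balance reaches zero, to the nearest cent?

Monthly rate r = 17%/12 = 1.41667% = 0.0141667.
Payoff takes n = ⌈−ln(1 − rB₀/P)/ln(1+r)⌉ = ⌈7.542⌉ = 8 payments; the last is $413.06.
Total paid = 7·$760.00 + $413.06 = $5,733.06.
Total interest = total paid − principal = $5,733.06 − $5,400.00 = $333.06.

$333.06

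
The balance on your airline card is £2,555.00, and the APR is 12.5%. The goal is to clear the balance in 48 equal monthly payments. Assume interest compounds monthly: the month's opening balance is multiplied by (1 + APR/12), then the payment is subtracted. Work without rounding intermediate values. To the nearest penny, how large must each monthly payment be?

£67.91

Monthly rate r = 12.5%/12 = 1.04167% = 0.0104167.
Level-payment amortization: P = B₀·r / (1 − (1+r)^(−n)) = 2555.00·0.0104167 / (1 − 1.01042^(−48)).
Denominator 1 − (1+r)^(−48) = 0.391898687.
P = 26.6146 / 0.391898687 ≈ 67.91.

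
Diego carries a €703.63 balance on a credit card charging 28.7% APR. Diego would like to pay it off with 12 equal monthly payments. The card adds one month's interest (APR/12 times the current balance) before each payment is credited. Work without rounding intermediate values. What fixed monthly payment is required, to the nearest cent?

Monthly rate r = 28.7%/12 = 2.39167% = 0.0239167.
Level-payment amortization: P = B₀·r / (1 − (1+r)^(−n)) = 703.63·0.0239167 / (1 − 1.02392^(−12)).
Denominator 1 − (1+r)^(−12) = 0.246948543.
P = 16.8285 / 0.246948543 ≈ 68.15.

€68.15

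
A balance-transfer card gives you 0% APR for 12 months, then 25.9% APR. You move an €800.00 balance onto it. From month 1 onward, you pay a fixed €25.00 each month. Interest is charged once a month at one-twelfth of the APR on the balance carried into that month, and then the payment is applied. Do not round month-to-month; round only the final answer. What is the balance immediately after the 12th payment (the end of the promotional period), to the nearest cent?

€500.00

Promo months 1–12 at r₀ = 0%/12 = 0; months 13+ at r₁ = 25.9%/12 = 0.0215833.
After month 12 (no interest yet): B = €800.00 − 12·€25.00 = €500.00.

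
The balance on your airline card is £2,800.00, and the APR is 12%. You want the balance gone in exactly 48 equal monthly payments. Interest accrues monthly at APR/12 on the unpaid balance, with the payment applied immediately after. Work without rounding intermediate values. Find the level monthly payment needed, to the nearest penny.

Monthly rate r = 12%/12 = 1% = 0.01.
Level-payment amortization: P = B₀·r / (1 − (1+r)^(−n)) = 2800.00·0.01 / (1 − 1.01^(−48)).
Denominator 1 − (1+r)^(−48) = 0.379739595.
P = 28 / 0.379739595 ≈ 73.73.

£73.73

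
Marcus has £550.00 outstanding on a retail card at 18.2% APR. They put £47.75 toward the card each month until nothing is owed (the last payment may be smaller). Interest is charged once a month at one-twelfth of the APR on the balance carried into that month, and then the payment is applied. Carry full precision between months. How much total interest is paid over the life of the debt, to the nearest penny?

£59.13

Monthly rate r = 18.2%/12 = 1.51667% = 0.0151667.
Payoff takes n = ⌈−ln(1 − rB₀/P)/ln(1+r)⌉ = ⌈12.755⌉ = 13 payments; the last is £36.13.
Total paid = 12·£47.75 + £36.13 = £609.13.
Total interest = total paid − principal = £609.13 − £550.00 = £59.13.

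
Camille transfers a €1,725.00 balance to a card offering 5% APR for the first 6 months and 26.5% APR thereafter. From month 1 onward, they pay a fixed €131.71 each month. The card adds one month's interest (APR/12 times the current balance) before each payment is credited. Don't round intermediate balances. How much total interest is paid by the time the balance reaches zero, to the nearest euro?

Promo months 1–6 at r₀ = 5%/12 = 0.00416667; months 7+ at r₁ = 26.5%/12 = 0.0220833.
After month 6: iterate B ← B·(1+r₀) − €131.71 for 6 months → €970.04.
Then at r₁ with €131.71/mo: n₂ = −ln(1 − r₁·B/P)/ln(1+r₁) ≈ 8.13 → 9 more payments.
Total paid = 14·€131.71 + €16.80 = €1,860.74; interest = €1,860.74 − €1,725.00 = €135.74.

€136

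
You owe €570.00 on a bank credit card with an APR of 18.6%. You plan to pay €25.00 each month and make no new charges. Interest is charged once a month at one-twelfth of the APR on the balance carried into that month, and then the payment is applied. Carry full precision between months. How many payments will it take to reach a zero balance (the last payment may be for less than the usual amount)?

Monthly rate r = 18.6%/12 = 1.55% = 0.0155.
Recurrence: B ← B·(1+r) − €25.00.
Month 1: interest €8.84; balance after payment €553.84.
Month 2: interest €8.58; balance after payment €537.42.
Closed form: n = −ln(1 − rB₀/P)/ln(1+r) = −ln(0.6466)/ln(1.0155) ≈ 28.348, so the balance reaches zero during payment 29.

29 payments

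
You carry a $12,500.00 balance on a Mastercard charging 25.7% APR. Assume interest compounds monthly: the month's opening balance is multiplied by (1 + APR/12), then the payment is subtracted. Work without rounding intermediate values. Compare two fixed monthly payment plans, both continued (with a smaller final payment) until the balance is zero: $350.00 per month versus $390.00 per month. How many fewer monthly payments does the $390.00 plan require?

Monthly rate r = 25.7%/12 = 2.14167% = 0.0214167.
At $350.00/mo: n = ⌈−ln(1 − rB₀/P)/ln(1+r)⌉ = 69 payments (last $111.56); total interest = total paid − $12,500.00 = $11,411.56.
At $390.00/mo: 55 payments (last $285.13); total interest $8,845.13.
Payments saved = 69 − 55 = 14.

14 fewer payments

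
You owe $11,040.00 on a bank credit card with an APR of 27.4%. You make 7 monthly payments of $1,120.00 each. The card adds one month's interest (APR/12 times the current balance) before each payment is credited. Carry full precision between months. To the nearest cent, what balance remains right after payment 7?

Monthly rate r = 27.4%/12 = 2.28333% = 0.0228333.
Each month: B ← B·(1+r) − $1,120.00.
Month 1: interest $252.08; balance after payment $10,172.08.
Month 2: interest $232.26; balance after payment $9,284.34.
Month 3: interest $211.99; balance after payment $8,376.33.
Month 4: interest $191.26; balance after payment $7,447.59.
Month 5: interest $170.05; balance after payment $6,497.65.
Month 6: interest $148.36; balance after payment $5,526.01.
Month 7: interest $126.18; balance after payment $4,532.19.

$4,532.19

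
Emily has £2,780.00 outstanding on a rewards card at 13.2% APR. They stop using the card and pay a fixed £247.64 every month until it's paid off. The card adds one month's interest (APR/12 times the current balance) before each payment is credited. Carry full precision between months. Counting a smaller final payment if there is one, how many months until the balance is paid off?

Monthly rate r = 13.2%/12 = 1.1% = 0.011.
Recurrence: B ← B·(1+r) − £247.64.
Month 1: interest £30.58; balance after payment £2,562.94.
Month 2: interest £28.19; balance after payment £2,343.49.
Closed form: n = −ln(1 − rB₀/P)/ln(1+r) = −ln(0.87651)/ln(1.011) ≈ 12.048, so the balance reaches zero during payment 13.

13 payments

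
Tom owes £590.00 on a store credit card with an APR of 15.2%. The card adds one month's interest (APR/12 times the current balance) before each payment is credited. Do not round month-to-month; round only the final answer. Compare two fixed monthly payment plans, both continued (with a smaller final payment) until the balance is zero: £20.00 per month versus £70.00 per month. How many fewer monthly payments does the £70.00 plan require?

29 fewer payments

Monthly rate r = 15.2%/12 = 1.26667% = 0.0126667.
At £20.00/mo: n = ⌈−ln(1 − rB₀/P)/ln(1+r)⌉ = 38 payments (last £3.43); total interest = total paid − £590.00 = £153.43.
At £70.00/mo: 9 payments (last £67.89); total interest £37.89.
Payments saved = 38 − 9 = 29.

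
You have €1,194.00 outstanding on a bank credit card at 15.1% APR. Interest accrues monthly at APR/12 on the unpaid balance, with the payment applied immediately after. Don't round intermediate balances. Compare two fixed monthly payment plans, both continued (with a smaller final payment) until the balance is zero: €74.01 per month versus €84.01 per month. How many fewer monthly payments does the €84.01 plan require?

3 fewer payments

Monthly rate r = 15.1%/12 = 1.25833% = 0.0125833.
At €74.01/mo: n = ⌈−ln(1 − rB₀/P)/ln(1+r)⌉ = 19 payments (last €10.84); total interest = total paid − €1,194.00 = €149.02.
At €84.01/mo: 16 payments (last €63.70); total interest €129.85.
Payments saved = 19 − 16 = 3.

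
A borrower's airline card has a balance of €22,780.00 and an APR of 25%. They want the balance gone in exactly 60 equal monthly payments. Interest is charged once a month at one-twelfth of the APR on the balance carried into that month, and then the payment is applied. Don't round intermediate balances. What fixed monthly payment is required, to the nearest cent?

€668.62

Monthly rate r = 25%/12 = 2.08333% = 0.0208333.
Level-payment amortization: P = B₀·r / (1 − (1+r)^(−n)) = 22780.00·0.0208333 / (1 − 1.02083^(−60)).
Denominator 1 − (1+r)^(−60) = 0.70979196.
P = 474.583 / 0.70979196 ≈ 668.62.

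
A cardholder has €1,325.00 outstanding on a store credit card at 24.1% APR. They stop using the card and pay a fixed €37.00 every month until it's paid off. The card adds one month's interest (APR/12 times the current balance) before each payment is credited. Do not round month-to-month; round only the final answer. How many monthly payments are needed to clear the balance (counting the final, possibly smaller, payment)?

Monthly rate r = 24.1%/12 = 2.00833% = 0.0200833.
Recurrence: B ← B·(1+r) − €37.00.
Month 1: interest €26.61; balance after payment €1,314.61.
Month 2: interest €26.40; balance after payment €1,304.01.
Closed form: n = −ln(1 − rB₀/P)/ln(1+r) = −ln(0.2808)/ln(1.02008) ≈ 63.875, so the balance reaches zero during payment 64.

64 months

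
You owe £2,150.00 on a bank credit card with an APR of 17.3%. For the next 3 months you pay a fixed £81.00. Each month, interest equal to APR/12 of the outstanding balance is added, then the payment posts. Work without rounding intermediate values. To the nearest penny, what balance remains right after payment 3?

Monthly rate r = 17.3%/12 = 1.44167% = 0.0144167.
Each month: B ← B·(1+r) − £81.00.
Month 1: interest £31.00; balance after payment £2,100.00.
Month 2: interest £30.27; balance after payment £2,049.27.
Month 3: interest £29.54; balance after payment £1,997.81.

£1,997.81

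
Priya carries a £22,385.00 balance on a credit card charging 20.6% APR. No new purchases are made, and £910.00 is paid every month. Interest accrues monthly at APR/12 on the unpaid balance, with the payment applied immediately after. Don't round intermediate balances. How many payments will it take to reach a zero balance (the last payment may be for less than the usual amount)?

33 payments

Monthly rate r = 20.6%/12 = 1.71667% = 0.0171667.
Recurrence: B ← B·(1+r) − £910.00.
Month 1: interest £384.28; balance after payment £21,859.28.
Month 2: interest £375.25; balance after payment £21,324.53.
Closed form: n = −ln(1 − rB₀/P)/ln(1+r) = −ln(0.57772)/ln(1.01717) ≈ 32.235, so the balance reaches zero during payment 33.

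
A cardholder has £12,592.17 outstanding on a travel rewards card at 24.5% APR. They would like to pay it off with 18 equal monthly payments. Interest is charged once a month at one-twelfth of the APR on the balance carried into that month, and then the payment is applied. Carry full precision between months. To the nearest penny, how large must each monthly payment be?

£843.00

Monthly rate r = 24.5%/12 = 2.04167% = 0.0204167.
Level-payment amortization: P = B₀·r / (1 − (1+r)^(−n)) = 12592.17·0.0204167 / (1 − 1.02042^(−18)).
Denominator 1 − (1+r)^(−18) = 0.304968931.
P = 257.09 / 0.304968931 ≈ 843.00.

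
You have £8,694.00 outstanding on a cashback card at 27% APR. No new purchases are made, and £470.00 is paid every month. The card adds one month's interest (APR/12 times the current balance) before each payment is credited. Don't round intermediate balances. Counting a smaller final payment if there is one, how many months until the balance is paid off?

25 payments

Monthly rate r = 27%/12 = 2.25% = 0.0225.
Recurrence: B ← B·(1+r) − £470.00.
Month 1: interest £195.61; balance after payment £8,419.61.
Month 2: interest £189.44; balance after payment £8,139.06.
Closed form: n = −ln(1 − rB₀/P)/ln(1+r) = −ln(0.5838)/ln(1.0225) ≈ 24.188, so the balance reaches zero during payment 25.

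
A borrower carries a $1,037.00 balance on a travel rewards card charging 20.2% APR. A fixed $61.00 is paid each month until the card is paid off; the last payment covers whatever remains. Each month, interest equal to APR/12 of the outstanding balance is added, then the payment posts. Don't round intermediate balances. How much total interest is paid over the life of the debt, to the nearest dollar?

Monthly rate r = 20.2%/12 = 1.68333% = 0.0168333.
Payoff takes n = ⌈−ln(1 − rB₀/P)/ln(1+r)⌉ = ⌈20.194⌉ = 21 payments; the last is $11.92.
Total paid = 20·$61.00 + $11.92 = $1,231.92.
Total interest = total paid − principal = $1,231.92 − $1,037.00 = $194.92.

$195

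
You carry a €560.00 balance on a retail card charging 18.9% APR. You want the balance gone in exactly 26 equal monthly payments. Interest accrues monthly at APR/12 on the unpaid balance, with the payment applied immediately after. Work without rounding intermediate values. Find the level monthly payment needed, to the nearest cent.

Monthly rate r = 18.9%/12 = 1.575% = 0.01575.
Level-payment amortization: P = B₀·r / (1 − (1+r)^(−n)) = 560.00·0.01575 / (1 − 1.01575^(−26)).
Denominator 1 − (1+r)^(−26) = 0.333895459.
P = 8.82 / 0.333895459 ≈ 26.42.

€26.42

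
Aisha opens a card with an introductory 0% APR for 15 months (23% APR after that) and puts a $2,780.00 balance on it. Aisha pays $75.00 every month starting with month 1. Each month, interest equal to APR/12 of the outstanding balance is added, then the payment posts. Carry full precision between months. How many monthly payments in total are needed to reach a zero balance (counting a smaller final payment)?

Promo months 1–15 at r₀ = 0%/12 = 0; months 16+ at r₁ = 23%/12 = 0.0191667.
After month 15 (no interest yet): B = $2,780.00 − 15·$75.00 = $1,655.00.
Then at r₁ with $75.00/mo: n₂ = −ln(1 − r₁·B/P)/ln(1+r₁) ≈ 28.96 → 29 more payments.

44 payments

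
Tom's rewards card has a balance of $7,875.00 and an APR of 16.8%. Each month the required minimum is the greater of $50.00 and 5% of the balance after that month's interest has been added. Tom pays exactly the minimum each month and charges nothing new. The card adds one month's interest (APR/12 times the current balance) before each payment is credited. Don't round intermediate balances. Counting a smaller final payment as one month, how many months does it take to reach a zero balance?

Monthly rate r = 16.8%/12 = 1.4% = 0.014.
While 5% of the post-interest balance exceeds $50.00, each month B ← (B·(1+r))·(1 − 0.05), i.e. B shrinks by the factor (1+r)·0.95 = 0.9633.
This holds for months 1–56. Entering month 57 the balance is $970.28; 5% of the post-interest balance is now below $50.00, so the flat $50.00 minimum applies from here.
From month 57 a fixed $50.00 at rate r clears $970.28 in 23 more payments. Total: 56 + 23 = 79 months.

79 months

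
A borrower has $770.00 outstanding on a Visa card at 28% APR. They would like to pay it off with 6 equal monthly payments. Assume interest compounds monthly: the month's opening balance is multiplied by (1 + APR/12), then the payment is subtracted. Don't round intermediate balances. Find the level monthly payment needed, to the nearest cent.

Monthly rate r = 28%/12 = 2.33333% = 0.0233333.
Level-payment amortization: P = B₀·r / (1 − (1+r)^(−n)) = 770.00·0.0233333 / (1 − 1.02333^(−6)).
Denominator 1 − (1+r)^(−6) = 0.129242396.
P = 17.9667 / 0.129242396 ≈ 139.02.

$139.02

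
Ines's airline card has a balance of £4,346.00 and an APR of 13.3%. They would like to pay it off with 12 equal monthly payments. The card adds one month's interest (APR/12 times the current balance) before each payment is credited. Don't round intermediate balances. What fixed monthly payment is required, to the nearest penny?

Monthly rate r = 13.3%/12 = 1.10833% = 0.0110833.
Level-payment amortization: P = B₀·r / (1 − (1+r)^(−n)) = 4346.00·0.0110833 / (1 − 1.01108^(−12)).
Denominator 1 − (1+r)^(−12) = 0.123894148.
P = 48.1682 / 0.123894148 ≈ 388.78.

£388.78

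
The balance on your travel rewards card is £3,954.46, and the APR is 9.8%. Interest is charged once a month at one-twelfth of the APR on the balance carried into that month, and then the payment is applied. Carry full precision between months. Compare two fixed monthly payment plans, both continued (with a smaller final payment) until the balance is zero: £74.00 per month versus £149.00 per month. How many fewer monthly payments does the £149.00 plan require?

Monthly rate r = 9.8%/12 = 0.816667% = 0.00816667.
At £74.00/mo: n = ⌈−ln(1 − rB₀/P)/ln(1+r)⌉ = 71 payments (last £37.32); total interest = total paid − £3,954.46 = £1,262.86.
At £149.00/mo: 31 payments (last £5.33); total interest £520.87.
Payments saved = 71 − 31 = 40.

40 fewer payments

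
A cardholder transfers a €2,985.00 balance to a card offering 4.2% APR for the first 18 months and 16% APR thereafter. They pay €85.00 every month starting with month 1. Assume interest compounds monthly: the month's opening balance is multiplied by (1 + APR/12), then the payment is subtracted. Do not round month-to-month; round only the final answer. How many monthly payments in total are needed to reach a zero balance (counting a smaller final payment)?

Promo months 1–18 at r₀ = 4.2%/12 = 0.0035; months 19+ at r₁ = 16%/12 = 0.0133333.
After month 18: iterate B ← B·(1+r₀) − €85.00 for 18 months → €1,602.38.
Then at r₁ with €85.00/mo: n₂ = −ln(1 − r₁·B/P)/ln(1+r₁) ≈ 21.86 → 22 more payments.

40 payments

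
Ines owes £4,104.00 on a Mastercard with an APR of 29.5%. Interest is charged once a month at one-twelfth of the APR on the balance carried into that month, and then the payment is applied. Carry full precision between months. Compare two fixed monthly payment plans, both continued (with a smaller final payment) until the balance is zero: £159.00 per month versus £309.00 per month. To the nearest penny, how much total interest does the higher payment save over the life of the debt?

£1,560.47

Monthly rate r = 29.5%/12 = 2.45833% = 0.0245833.
At £159.00/mo: n = ⌈−ln(1 − rB₀/P)/ln(1+r)⌉ = 42 payments (last £71.44); total interest = total paid − £4,104.00 = £2,486.44.
At £309.00/mo: 17 payments (last £85.97); total interest £925.97.
Interest saved = £2,486.44 − £925.97 = £1,560.47.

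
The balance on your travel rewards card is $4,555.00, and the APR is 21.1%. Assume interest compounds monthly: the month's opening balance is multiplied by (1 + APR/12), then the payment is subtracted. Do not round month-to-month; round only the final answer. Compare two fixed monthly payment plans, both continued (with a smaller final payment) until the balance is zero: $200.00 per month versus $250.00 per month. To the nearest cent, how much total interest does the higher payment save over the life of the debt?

Monthly rate r = 21.1%/12 = 1.75833% = 0.0175833.
At $200.00/mo: n = ⌈−ln(1 − rB₀/P)/ln(1+r)⌉ = 30 payments (last $70.48); total interest = total paid − $4,555.00 = $1,315.48.
At $250.00/mo: 23 payments (last $39.48); total interest $984.48.
Interest saved = $1,315.48 − $984.48 = $331.00.

$331.00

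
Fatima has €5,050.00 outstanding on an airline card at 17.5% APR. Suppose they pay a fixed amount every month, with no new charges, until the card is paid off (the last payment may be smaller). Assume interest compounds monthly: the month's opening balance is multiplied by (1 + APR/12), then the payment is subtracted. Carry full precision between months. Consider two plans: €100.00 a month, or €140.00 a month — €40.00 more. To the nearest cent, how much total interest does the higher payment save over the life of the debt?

Monthly rate r = 17.5%/12 = 1.45833% = 0.0145833.
At €100.00/mo: n = ⌈−ln(1 − rB₀/P)/ln(1+r)⌉ = 93 payments (last €10.89); total interest = total paid − €5,050.00 = €4,160.89.
At €140.00/mo: 52 payments (last €80.09); total interest €2,170.09.
Interest saved = €4,160.89 − €2,170.09 = €1,990.80.

€1,990.80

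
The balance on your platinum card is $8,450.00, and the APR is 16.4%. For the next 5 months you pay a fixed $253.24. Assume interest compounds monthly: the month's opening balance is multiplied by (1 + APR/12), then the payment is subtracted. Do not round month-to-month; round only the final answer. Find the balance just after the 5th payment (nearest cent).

Monthly rate r = 16.4%/12 = 1.36667% = 0.0136667.
Each month: B ← B·(1+r) − $253.24.
Month 1: interest $115.48; balance after payment $8,312.24.
Month 2: interest $113.60; balance after payment $8,172.60.
Month 3: interest $111.69; balance after payment $8,031.06.
Month 4: interest $109.76; balance after payment $7,887.57.
Month 5: interest $107.80; balance after payment $7,742.13.

$7,742.13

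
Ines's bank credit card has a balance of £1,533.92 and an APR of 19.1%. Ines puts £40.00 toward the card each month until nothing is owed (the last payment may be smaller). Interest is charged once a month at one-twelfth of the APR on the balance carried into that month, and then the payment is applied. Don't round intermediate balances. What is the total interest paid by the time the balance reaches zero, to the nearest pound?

Monthly rate r = 19.1%/12 = 1.59167% = 0.0159167.
Payoff takes n = ⌈−ln(1 − rB₀/P)/ln(1+r)⌉ = ⌈59.689⌉ = 60 payments; the last is £27.62.
Total paid = 59·£40.00 + £27.62 = £2,387.62.
Total interest = total paid − principal = £2,387.62 − £1,533.92 = £853.70.

£854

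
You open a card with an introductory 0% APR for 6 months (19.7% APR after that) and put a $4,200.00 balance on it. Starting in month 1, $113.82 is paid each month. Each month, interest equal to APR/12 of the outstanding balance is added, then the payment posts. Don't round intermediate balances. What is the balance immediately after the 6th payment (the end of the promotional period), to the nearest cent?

Promo months 1–6 at r₀ = 0%/12 = 0; months 7+ at r₁ = 19.7%/12 = 0.0164167.
After month 6 (no interest yet): B = $4,200.00 − 6·$113.82 = $3,517.08.

$3,517.08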